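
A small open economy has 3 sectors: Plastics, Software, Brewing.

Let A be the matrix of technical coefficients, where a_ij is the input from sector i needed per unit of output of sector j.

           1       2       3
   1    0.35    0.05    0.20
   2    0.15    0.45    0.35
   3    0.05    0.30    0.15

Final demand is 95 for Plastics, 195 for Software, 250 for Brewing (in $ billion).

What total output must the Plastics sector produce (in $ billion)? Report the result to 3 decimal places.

I − A =
  [   0.65    -0.05    -0.20]
  [  -0.15     0.55    -0.35]
  [  -0.05    -0.30     0.85]
Cofactors of I−A, C_ij = (−1)^(i+j)·(minor ij) (rows/columns in the sector order above):
  C_11 = (0.55)(0.85) − (-0.35)(-0.30) = 0.3625
  C_12 = −[(-0.15)(0.85) − (-0.35)(-0.05)] = 0.1450
  C_13 = (-0.15)(-0.30) − (0.55)(-0.05) = 0.0725
  C_21 = −[(-0.05)(0.85) − (-0.20)(-0.30)] = 0.1025
  C_22 = (0.65)(0.85) − (-0.20)(-0.05) = 0.5425
  C_23 = −[(0.65)(-0.30) − (-0.05)(-0.05)] = 0.1975
  C_31 = (-0.05)(-0.35) − (-0.20)(0.55) = 0.1275
  C_32 = −[(0.65)(-0.35) − (-0.20)(-0.15)] = 0.2575
  C_33 = (0.65)(0.55) − (-0.05)(-0.15) = 0.3500
det(I−A) = Σ_j (I−A)_1j·C_1j = (0.65)(0.3625) + (-0.05)(0.1450) + (-0.20)(0.0725) = 0.213875
adj(I−A) = Cᵀ =
  [ 0.3625   0.1025   0.1275]
  [ 0.1450   0.5425   0.2575]
  [ 0.0725   0.1975   0.3500]
(I − A)⁻¹ = adj(I−A) / det(I−A) ≈
  [   1.6949     0.4793     0.5961]
  [   0.6780     2.5365     1.2040]
  [   0.3390     0.9234     1.6365]
x = (I − A)⁻¹ d = adj(I−A)·d / det(I−A), with det(I−A) = 0.213875:
  x_1 = (0.3625·95 + 0.1025·195 + 0.1275·250) / 0.213875 = 86.30 / 0.213875 ≈ 403.507
  x_2 = (0.1450·95 + 0.5425·195 + 0.2575·250) / 0.213875 = 183.9375 / 0.213875 ≈ 860.023
  x_3 = (0.0725·95 + 0.1975·195 + 0.3500·250) / 0.213875 = 132.90 / 0.213875 ≈ 621.391

x_1 = 403.507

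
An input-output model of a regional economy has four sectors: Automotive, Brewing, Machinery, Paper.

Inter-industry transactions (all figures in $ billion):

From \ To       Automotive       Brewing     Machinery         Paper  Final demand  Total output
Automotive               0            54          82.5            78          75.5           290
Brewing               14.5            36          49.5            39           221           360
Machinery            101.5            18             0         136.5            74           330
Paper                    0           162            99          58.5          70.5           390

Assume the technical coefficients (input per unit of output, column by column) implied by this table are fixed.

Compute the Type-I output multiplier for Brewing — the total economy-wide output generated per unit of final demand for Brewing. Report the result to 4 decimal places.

m_B = 3.3347

Technical coefficients a_ij = z_ij / X_j:
  a_AA = 0/290 = 0.00, a_BA = 14.5/290 = 0.05, a_MA = 101.5/290 = 0.35, a_PA = 0/290 = 0.00
  a_AB = 54/360 = 0.15, a_BB = 36/360 = 0.10, a_MB = 18/360 = 0.05, a_PB = 162/360 = 0.45
  a_AM = 82.5/330 = 0.25, a_BM = 49.5/330 = 0.15, a_MM = 0/330 = 0.00, a_PM = 99/330 = 0.30
  a_AP = 78/390 = 0.20, a_BP = 39/390 = 0.10, a_MP = 136.5/390 = 0.35, a_PP = 58.5/390 = 0.15
I − A =
  [   1.00    -0.15    -0.25    -0.20]
  [  -0.05     0.90    -0.15    -0.10]
  [  -0.35    -0.05     1.00    -0.35]
  [   0.00    -0.45    -0.30     0.85]
Compute the cofactors C_ij = (−1)^(i+j)·(3×3 minor ij) of I−A; the adjugate is their transpose:
adj(I−A) = Cᵀ =
  [ 0.594000   0.254750   0.271125   0.281375]
  [ 0.092375   0.649625   0.171125   0.168625]
  [ 0.262000   0.276125   0.709125   0.386125]
  [ 0.141375   0.441375   0.340875   0.797750]
det(I−A) = Σ_j (I−A)_1j·C_1j = (1.00)(0.594000) + (-0.15)(0.092375) + (-0.25)(0.262000) + (-0.20)(0.141375) = 0.48636875
(I − A)⁻¹ = adj(I−A) / det(I−A) ≈
  [   1.22130     0.52378     0.55745     0.57852]
  [   0.18993     1.33566     0.35184     0.34670]
  [   0.53869     0.56773     1.45800     0.79389]
  [   0.29067     0.90749     0.70086     1.64022]
The output multiplier for sector j is the column-j sum of the Leontief inverse (I − A)⁻¹ = adj(I−A) / det(I−A).
Column B of adj(I−A): (0.254750, 0.649625, 0.276125, 0.441375); det(I−A) = 0.48636875.
m_B = (0.254750 + 0.649625 + 0.276125 + 0.441375) / 0.48636875 = 1.621875 / 0.48636875 ≈ 3.3347.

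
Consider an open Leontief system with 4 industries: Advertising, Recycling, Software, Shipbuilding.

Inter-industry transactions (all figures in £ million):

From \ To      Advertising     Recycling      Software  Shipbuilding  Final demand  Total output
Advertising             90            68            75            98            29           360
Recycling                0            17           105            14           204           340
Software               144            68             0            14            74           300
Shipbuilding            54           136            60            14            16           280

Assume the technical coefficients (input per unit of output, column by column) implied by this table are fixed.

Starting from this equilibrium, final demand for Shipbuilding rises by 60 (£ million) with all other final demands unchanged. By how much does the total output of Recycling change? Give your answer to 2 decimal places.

Technical coefficients a_ij = z_ij / X_j:
  a_11 = 90/360 = 0.25, a_21 = 0/360 = 0.00, a_31 = 144/360 = 0.40, a_41 = 54/360 = 0.15
  a_12 = 68/340 = 0.20, a_22 = 17/340 = 0.05, a_32 = 68/340 = 0.20, a_42 = 136/340 = 0.40
  a_13 = 75/300 = 0.25, a_23 = 105/300 = 0.35, a_33 = 0/300 = 0.00, a_43 = 60/300 = 0.20
  a_14 = 98/280 = 0.35, a_24 = 14/280 = 0.05, a_34 = 14/280 = 0.05, a_44 = 14/280 = 0.05
I − A =
  [   0.75    -0.20    -0.25    -0.35]
  [   0.00     0.95    -0.35    -0.05]
  [  -0.40    -0.20     1.00    -0.05]
  [  -0.15    -0.40    -0.20     0.95]
Compute the cofactors C_ij = (−1)^(i+j)·(3×3 minor ij) of I−A; the adjugate is their transpose:
adj(I−A) = Cᵀ =
  [ 0.797500   0.394500   0.404625   0.335875]
  [ 0.147125   0.527625   0.240375   0.094625]
  [ 0.361625   0.280500   0.610500   0.180125]
  [ 0.264000   0.343500   0.293625   0.537000]
det(I−A) = Σ_j (I−A)_1j·C_1j = (0.75)(0.797500) + (-0.20)(0.147125) + (-0.25)(0.361625) + (-0.35)(0.264000) = 0.38589375
(I − A)⁻¹ = adj(I−A) / det(I−A) ≈
  [   2.0666     1.0223     1.0485     0.8704]
  [   0.3813     1.3673     0.6229     0.2452]
  [   0.9371     0.7269     1.5820     0.4668]
  [   0.6841     0.8901     0.7609     1.3916]
Δx = (I − A)⁻¹ Δd with Δd having +60 in the Shipbuilding component and 0 elsewhere.
So Δx_2 = L_24 · (+60), where L_24 = adj(I−A)_24 / det(I−A) = 0.094625 / 0.38589375.
Δx_2 = 0.094625 × (+60) / 0.38589375 = 5.6775 / 0.38589375 ≈ 14.71.

Δx_2 = 14.71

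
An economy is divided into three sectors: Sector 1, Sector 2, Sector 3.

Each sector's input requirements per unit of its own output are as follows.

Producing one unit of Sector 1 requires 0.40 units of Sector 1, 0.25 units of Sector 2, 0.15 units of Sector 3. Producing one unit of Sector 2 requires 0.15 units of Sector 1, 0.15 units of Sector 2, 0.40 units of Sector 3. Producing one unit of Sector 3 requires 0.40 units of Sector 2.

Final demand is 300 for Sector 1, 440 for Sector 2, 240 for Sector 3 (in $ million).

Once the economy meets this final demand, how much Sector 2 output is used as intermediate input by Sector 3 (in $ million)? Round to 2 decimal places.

I − A =
  [   0.60    -0.15     0.00]
  [  -0.25     0.85    -0.40]
  [  -0.15    -0.40     1.00]
Cofactors of I−A, C_ij = (−1)^(i+j)·(minor ij) (rows/columns in the sector order above):
  C_11 = (0.85)(1.00) − (-0.40)(-0.40) = 0.6900
  C_12 = −[(-0.25)(1.00) − (-0.40)(-0.15)] = 0.3100
  C_13 = (-0.25)(-0.40) − (0.85)(-0.15) = 0.2275
  C_21 = −[(-0.15)(1.00) − (0.00)(-0.40)] = 0.1500
  C_22 = (0.60)(1.00) − (0.00)(-0.15) = 0.6000
  C_23 = −[(0.60)(-0.40) − (-0.15)(-0.15)] = 0.2625
  C_31 = (-0.15)(-0.40) − (0.00)(0.85) = 0.0600
  C_32 = −[(0.60)(-0.40) − (0.00)(-0.25)] = 0.2400
  C_33 = (0.60)(0.85) − (-0.15)(-0.25) = 0.4725
det(I−A) = Σ_j (I−A)_1j·C_1j = (0.60)(0.6900) + (-0.15)(0.3100) + (0.00)(0.2275) = 0.3675
adj(I−A) = Cᵀ =
  [ 0.6900   0.1500   0.0600]
  [ 0.3100   0.6000   0.2400]
  [ 0.2275   0.2625   0.4725]
(I − A)⁻¹ = adj(I−A) / det(I−A) ≈
  [   1.8776     0.4082     0.1633]
  [   0.8435     1.6327     0.6531]
  [   0.6190     0.7143     1.2857]
First solve x = (I − A)⁻¹ d = adj(I−A)·d / det(I−A); in particular x_3 = (0.2275·300 + 0.2625·440 + 0.4725·240) / 0.3675 = 297.15 / 0.3675 ≈ 808.5714.
Intermediate flow from 2 to 3: z_23 = a_23 · x_3 = 0.40 × 297.15 / 0.3675 = 118.86 / 0.3675 ≈ 323.43.

z_23 = 323.43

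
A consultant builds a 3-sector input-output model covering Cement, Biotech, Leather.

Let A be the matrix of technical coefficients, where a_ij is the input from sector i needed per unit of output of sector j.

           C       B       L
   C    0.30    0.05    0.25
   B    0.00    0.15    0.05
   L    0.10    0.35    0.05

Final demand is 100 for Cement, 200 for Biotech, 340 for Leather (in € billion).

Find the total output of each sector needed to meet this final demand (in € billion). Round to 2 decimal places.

I − A =
  [   0.70    -0.05    -0.25]
  [   0.00     0.85    -0.05]
  [  -0.10    -0.35     0.95]
Cofactors of I−A, C_ij = (−1)^(i+j)·(minor ij) (rows/columns in the sector order above):
  C_11 = (0.85)(0.95) − (-0.05)(-0.35) = 0.7900
  C_12 = −[(0.00)(0.95) − (-0.05)(-0.10)] = 0.0050
  C_13 = (0.00)(-0.35) − (0.85)(-0.10) = 0.0850
  C_21 = −[(-0.05)(0.95) − (-0.25)(-0.35)] = 0.1350
  C_22 = (0.70)(0.95) − (-0.25)(-0.10) = 0.6400
  C_23 = −[(0.70)(-0.35) − (-0.05)(-0.10)] = 0.2500
  C_31 = (-0.05)(-0.05) − (-0.25)(0.85) = 0.2150
  C_32 = −[(0.70)(-0.05) − (-0.25)(0.00)] = 0.0350
  C_33 = (0.70)(0.85) − (-0.05)(0.00) = 0.5950
det(I−A) = Σ_j (I−A)_1j·C_1j = (0.70)(0.7900) + (-0.05)(0.0050) + (-0.25)(0.0850) = 0.5315
adj(I−A) = Cᵀ =
  [ 0.7900   0.1350   0.2150]
  [ 0.0050   0.6400   0.0350]
  [ 0.0850   0.2500   0.5950]
(I − A)⁻¹ = adj(I−A) / det(I−A) ≈
  [   1.4864     0.2540     0.4045]
  [   0.0094     1.2041     0.0659]
  [   0.1599     0.4704     1.1195]
x = (I − A)⁻¹ d = adj(I−A)·d / det(I−A), with det(I−A) = 0.5315:
  x_C = (0.7900·100 + 0.1350·200 + 0.2150·340) / 0.5315 = 179.10 / 0.5315 ≈ 336.97
  x_B = (0.0050·100 + 0.6400·200 + 0.0350·340) / 0.5315 = 140.40 / 0.5315 ≈ 264.16
  x_L = (0.0850·100 + 0.2500·200 + 0.5950·340) / 0.5315 = 260.80 / 0.5315 ≈ 490.69

x_C = 336.97, x_B = 264.16, x_L = 490.69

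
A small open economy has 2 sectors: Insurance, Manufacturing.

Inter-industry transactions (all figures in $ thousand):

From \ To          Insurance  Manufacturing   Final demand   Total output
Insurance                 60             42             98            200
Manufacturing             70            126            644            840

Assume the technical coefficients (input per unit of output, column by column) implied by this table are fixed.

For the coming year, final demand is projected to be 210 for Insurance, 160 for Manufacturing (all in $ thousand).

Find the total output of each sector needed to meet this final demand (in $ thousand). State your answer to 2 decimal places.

Technical coefficients a_ij = z_ij / X_j:
  a_11 = 60/200 = 0.30, a_21 = 70/200 = 0.35
  a_12 = 42/840 = 0.05, a_22 = 126/840 = 0.15
I − A =
  [   0.70    -0.05]
  [  -0.35     0.85]
det(I−A) = (0.70)(0.85) − (-0.05)(-0.35) = 0.5775
adj(I−A) = [[0.85, 0.05], [0.35, 0.70]]
(I − A)⁻¹ = adj(I−A) / det(I−A) ≈
  [   1.4719     0.0866]
  [   0.6061     1.2121]
x = (I − A)⁻¹ d = adj(I−A)·d / det(I−A), with det(I−A) = 0.5775:
  x_1 = (0.85·210 + 0.05·160) / 0.5775 = 186.50 / 0.5775 ≈ 322.94
  x_2 = (0.35·210 + 0.70·160) / 0.5775 = 185.50 / 0.5775 ≈ 321.21

x_1 = 322.94, x_2 = 321.21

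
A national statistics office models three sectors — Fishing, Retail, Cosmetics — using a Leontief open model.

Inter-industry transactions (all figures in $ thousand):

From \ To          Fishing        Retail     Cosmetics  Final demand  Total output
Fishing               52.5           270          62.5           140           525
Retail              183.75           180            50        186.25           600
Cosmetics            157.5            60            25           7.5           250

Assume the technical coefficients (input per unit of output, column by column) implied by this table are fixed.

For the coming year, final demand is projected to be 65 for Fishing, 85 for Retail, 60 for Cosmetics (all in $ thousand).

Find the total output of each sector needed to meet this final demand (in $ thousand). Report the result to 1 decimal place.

Technical coefficients a_ij = z_ij / X_j:
  a_11 = 52.5/525 = 0.10, a_21 = 183.75/525 = 0.35, a_31 = 157.5/525 = 0.30
  a_12 = 270/600 = 0.45, a_22 = 180/600 = 0.30, a_32 = 60/600 = 0.10
  a_13 = 62.5/250 = 0.25, a_23 = 50/250 = 0.20, a_33 = 25/250 = 0.10
I − A =
  [   0.90    -0.45    -0.25]
  [  -0.35     0.70    -0.20]
  [  -0.30    -0.10     0.90]
Cofactors of I−A, C_ij = (−1)^(i+j)·(minor ij) (rows/columns in the sector order above):
  C_11 = (0.70)(0.90) − (-0.20)(-0.10) = 0.6100
  C_12 = −[(-0.35)(0.90) − (-0.20)(-0.30)] = 0.3750
  C_13 = (-0.35)(-0.10) − (0.70)(-0.30) = 0.2450
  C_21 = −[(-0.45)(0.90) − (-0.25)(-0.10)] = 0.4300
  C_22 = (0.90)(0.90) − (-0.25)(-0.30) = 0.7350
  C_23 = −[(0.90)(-0.10) − (-0.45)(-0.30)] = 0.2250
  C_31 = (-0.45)(-0.20) − (-0.25)(0.70) = 0.2650
  C_32 = −[(0.90)(-0.20) − (-0.25)(-0.35)] = 0.2675
  C_33 = (0.90)(0.70) − (-0.45)(-0.35) = 0.4725
det(I−A) = Σ_j (I−A)_1j·C_1j = (0.90)(0.6100) + (-0.45)(0.3750) + (-0.25)(0.2450) = 0.3190
adj(I−A) = Cᵀ =
  [ 0.6100   0.4300   0.2650]
  [ 0.3750   0.7350   0.2675]
  [ 0.2450   0.2250   0.4725]
(I − A)⁻¹ = adj(I−A) / det(I−A) ≈
  [   1.9122     1.3480     0.8307]
  [   1.1755     2.3041     0.8386]
  [   0.7680     0.7053     1.4812]
x = (I − A)⁻¹ d = adj(I−A)·d / det(I−A), with det(I−A) = 0.3190:
  x_1 = (0.6100·65 + 0.4300·85 + 0.2650·60) / 0.3190 = 92.10 / 0.3190 ≈ 288.7
  x_2 = (0.3750·65 + 0.7350·85 + 0.2675·60) / 0.3190 = 102.90 / 0.3190 ≈ 322.6
  x_3 = (0.2450·65 + 0.2250·85 + 0.4725·60) / 0.3190 = 63.40 / 0.3190 ≈ 198.7

x_1 = 288.7, x_2 = 322.6, x_3 = 198.7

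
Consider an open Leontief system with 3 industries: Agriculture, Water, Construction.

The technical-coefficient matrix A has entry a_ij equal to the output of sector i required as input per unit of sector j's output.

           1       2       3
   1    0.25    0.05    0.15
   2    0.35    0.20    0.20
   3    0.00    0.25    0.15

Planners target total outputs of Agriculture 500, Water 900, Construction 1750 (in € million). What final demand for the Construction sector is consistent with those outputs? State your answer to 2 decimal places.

d_3 = 1262.50

I − A =
  [   0.75    -0.05    -0.15]
  [  -0.35     0.80    -0.20]
  [   0.00    -0.25     0.85]
d = (I − A) x:
  d_1 = (+0.75)·500 + (-0.05)·900 + (-0.15)·1750 = 67.50
  d_2 = (-0.35)·500 + (+0.80)·900 + (-0.20)·1750 = 195.00
  d_3 = (+0.00)·500 + (-0.25)·900 + (+0.85)·1750 = 1262.50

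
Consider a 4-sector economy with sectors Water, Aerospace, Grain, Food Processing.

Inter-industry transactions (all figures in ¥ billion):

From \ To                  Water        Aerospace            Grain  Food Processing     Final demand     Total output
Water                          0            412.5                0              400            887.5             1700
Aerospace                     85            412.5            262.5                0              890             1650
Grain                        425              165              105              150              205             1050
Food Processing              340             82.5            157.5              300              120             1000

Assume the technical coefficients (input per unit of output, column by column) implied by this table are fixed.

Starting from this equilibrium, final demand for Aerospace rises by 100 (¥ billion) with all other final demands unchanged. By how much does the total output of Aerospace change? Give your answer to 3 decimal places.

Technical coefficients a_ij = z_ij / X_j:
  a_11 = 0/1700 = 0.00, a_21 = 85/1700 = 0.05, a_31 = 425/1700 = 0.25, a_41 = 340/1700 = 0.20
  a_12 = 412.5/1650 = 0.25, a_22 = 412.5/1650 = 0.25, a_32 = 165/1650 = 0.10, a_42 = 82.5/1650 = 0.05
  a_13 = 0/1050 = 0.00, a_23 = 262.5/1050 = 0.25, a_33 = 105/1050 = 0.10, a_43 = 157.5/1050 = 0.15
  a_14 = 400/1000 = 0.40, a_24 = 0/1000 = 0.00, a_34 = 150/1000 = 0.15, a_44 = 300/1000 = 0.30
I − A =
  [   1.00    -0.25     0.00    -0.40]
  [  -0.05     0.75    -0.25     0.00]
  [  -0.25    -0.10     0.90    -0.15]
  [  -0.20    -0.05    -0.15     0.70]
Compute the cofactors C_ij = (−1)^(i+j)·(3×3 minor ij) of I−A; the adjugate is their transpose:
adj(I−A) = Cᵀ =
  [ 0.436250   0.175875   0.093750   0.269375]
  [ 0.081625   0.520500   0.158000   0.080500]
  [ 0.157625   0.125750   0.455250   0.187625]
  [ 0.164250   0.114375   0.135625   0.623125]
det(I−A) = Σ_j (I−A)_1j·C_1j = (1.00)(0.436250) + (-0.25)(0.081625) + (0.00)(0.157625) + (-0.40)(0.164250) = 0.35014375
(I − A)⁻¹ = adj(I−A) / det(I−A) ≈
  [   1.2459     0.5023     0.2677     0.7693]
  [   0.2331     1.4865     0.4512     0.2299]
  [   0.4502     0.3591     1.3002     0.5359]
  [   0.4691     0.3267     0.3873     1.7796]
Δx = (I − A)⁻¹ Δd with Δd having +100 in the Aerospace component and 0 elsewhere.
So Δx_2 = L_22 · (+100), where L_22 = adj(I−A)_22 / det(I−A) = 0.520500 / 0.35014375.
Δx_2 = 0.520500 × (+100) / 0.35014375 = 52.05 / 0.35014375 ≈ 148.653.

Δx_2 = 148.653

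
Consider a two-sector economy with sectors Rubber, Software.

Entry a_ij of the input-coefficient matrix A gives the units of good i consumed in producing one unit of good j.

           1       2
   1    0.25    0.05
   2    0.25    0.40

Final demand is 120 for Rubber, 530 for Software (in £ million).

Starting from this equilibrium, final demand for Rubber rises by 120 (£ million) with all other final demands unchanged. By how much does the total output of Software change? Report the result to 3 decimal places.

I − A =
  [   0.75    -0.05]
  [  -0.25     0.60]
det(I−A) = (0.75)(0.60) − (-0.05)(-0.25) = 0.4375
adj(I−A) = [[0.60, 0.05], [0.25, 0.75]]
(I − A)⁻¹ = adj(I−A) / det(I−A) ≈
  [   1.3714     0.1143]
  [   0.5714     1.7143]
Δx = (I − A)⁻¹ Δd with Δd having +120 in the Rubber component and 0 elsewhere.
So Δx_2 = L_21 · (+120), where L_21 = adj(I−A)_21 / det(I−A) = 0.25 / 0.4375.
Δx_2 = 0.25 × (+120) / 0.4375 = 30.00 / 0.4375 ≈ 68.571.

Δx_2 = 68.571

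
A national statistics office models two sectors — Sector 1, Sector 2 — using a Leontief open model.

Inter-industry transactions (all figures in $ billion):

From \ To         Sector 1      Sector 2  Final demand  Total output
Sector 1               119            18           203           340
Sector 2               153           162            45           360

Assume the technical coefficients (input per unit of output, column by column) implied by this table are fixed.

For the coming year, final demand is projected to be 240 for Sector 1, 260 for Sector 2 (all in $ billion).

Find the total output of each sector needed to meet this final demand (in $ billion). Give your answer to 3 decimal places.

Technical coefficients a_ij = z_ij / X_j:
  a_11 = 119/340 = 0.35, a_21 = 153/340 = 0.45
  a_12 = 18/360 = 0.05, a_22 = 162/360 = 0.45
I − A =
  [   0.65    -0.05]
  [  -0.45     0.55]
det(I−A) = (0.65)(0.55) − (-0.05)(-0.45) = 0.3350
adj(I−A) = [[0.55, 0.05], [0.45, 0.65]]
(I − A)⁻¹ = adj(I−A) / det(I−A) ≈
  [   1.6418     0.1493]
  [   1.3433     1.9403]
x = (I − A)⁻¹ d = adj(I−A)·d / det(I−A), with det(I−A) = 0.3350:
  x_1 = (0.55·240 + 0.05·260) / 0.3350 = 145.00 / 0.3350 ≈ 432.836
  x_2 = (0.45·240 + 0.65·260) / 0.3350 = 277.00 / 0.3350 ≈ 826.866

x_1 = 432.836, x_2 = 826.866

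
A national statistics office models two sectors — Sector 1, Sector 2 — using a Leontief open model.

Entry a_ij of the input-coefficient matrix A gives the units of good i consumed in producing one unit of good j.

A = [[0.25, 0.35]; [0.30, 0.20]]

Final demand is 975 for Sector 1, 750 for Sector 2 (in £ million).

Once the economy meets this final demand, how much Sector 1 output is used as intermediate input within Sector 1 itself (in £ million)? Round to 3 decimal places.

I − A =
  [   0.75    -0.35]
  [  -0.30     0.80]
det(I−A) = (0.75)(0.80) − (-0.35)(-0.30) = 0.4950
adj(I−A) = [[0.80, 0.35], [0.30, 0.75]]
(I − A)⁻¹ = adj(I−A) / det(I−A) ≈
  [   1.6162     0.7071]
  [   0.6061     1.5152]
First solve x = (I − A)⁻¹ d = adj(I−A)·d / det(I−A); in particular x_1 = (0.80·975 + 0.35·750) / 0.4950 = 1042.50 / 0.4950 ≈ 2106.06061.
Intermediate flow from 1 to 1: z_11 = a_11 · x_1 = 0.25 × 1042.50 / 0.4950 = 260.625 / 0.4950 ≈ 526.515.

z_11 = 526.515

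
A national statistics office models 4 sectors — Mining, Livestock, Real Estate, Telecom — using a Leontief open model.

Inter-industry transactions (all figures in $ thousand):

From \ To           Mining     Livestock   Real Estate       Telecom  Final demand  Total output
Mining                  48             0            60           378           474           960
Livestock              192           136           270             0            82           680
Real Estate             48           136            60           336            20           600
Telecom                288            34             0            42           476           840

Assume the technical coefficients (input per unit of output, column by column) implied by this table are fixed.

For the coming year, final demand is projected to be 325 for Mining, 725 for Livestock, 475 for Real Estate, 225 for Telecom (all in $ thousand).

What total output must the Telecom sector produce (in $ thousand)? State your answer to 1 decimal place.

x_4 = 562.6

Technical coefficients a_ij = z_ij / X_j:
  a_11 = 48/960 = 0.05, a_21 = 192/960 = 0.20, a_31 = 48/960 = 0.05, a_41 = 288/960 = 0.30
  a_12 = 0/680 = 0.00, a_22 = 136/680 = 0.20, a_32 = 136/680 = 0.20, a_42 = 34/680 = 0.05
  a_13 = 60/600 = 0.10, a_23 = 270/600 = 0.45, a_33 = 60/600 = 0.10, a_43 = 0/600 = 0.00
  a_14 = 378/840 = 0.45, a_24 = 0/840 = 0.00, a_34 = 336/840 = 0.40, a_44 = 42/840 = 0.05
I − A =
  [   0.95     0.00    -0.10    -0.45]
  [  -0.20     0.80    -0.45     0.00]
  [  -0.05    -0.20     0.90    -0.40]
  [  -0.30    -0.05     0.00     0.95]
Compute the cofactors C_ij = (−1)^(i+j)·(3×3 minor ij) of I−A; the adjugate is their transpose:
adj(I−A) = Cᵀ =
  [ 0.589500   0.041250   0.086125   0.315500]
  [ 0.246375   0.674000   0.364375   0.270125]
  [ 0.176000   0.173625   0.609500   0.340000]
  [ 0.199125   0.048500   0.046375   0.590500]
det(I−A) = Σ_j (I−A)_1j·C_1j = (0.95)(0.589500) + (0.00)(0.246375) + (-0.10)(0.176000) + (-0.45)(0.199125) = 0.45281875
(I − A)⁻¹ = adj(I−A) / det(I−A) ≈
  [   1.3018     0.0911     0.1902     0.6967]
  [   0.5441     1.4885     0.8047     0.5965]
  [   0.3887     0.3834     1.3460     0.7509]
  [   0.4397     0.1071     0.1024     1.3041]
x = (I − A)⁻¹ d = adj(I−A)·d / det(I−A), with det(I−A) = 0.45281875:
  x_1 = (0.589500·325 + 0.041250·725 + 0.086125·475 + 0.315500·225) / 0.45281875 = 333.390625 / 0.45281875 ≈ 736.3
  x_2 = (0.246375·325 + 0.674000·725 + 0.364375·475 + 0.270125·225) / 0.45281875 = 802.578125 / 0.45281875 ≈ 1772.4
  x_3 = (0.176000·325 + 0.173625·725 + 0.609500·475 + 0.340000·225) / 0.45281875 = 549.090625 / 0.45281875 ≈ 1212.6
  x_4 = (0.199125·325 + 0.048500·725 + 0.046375·475 + 0.590500·225) / 0.45281875 = 254.76875 / 0.45281875 ≈ 562.6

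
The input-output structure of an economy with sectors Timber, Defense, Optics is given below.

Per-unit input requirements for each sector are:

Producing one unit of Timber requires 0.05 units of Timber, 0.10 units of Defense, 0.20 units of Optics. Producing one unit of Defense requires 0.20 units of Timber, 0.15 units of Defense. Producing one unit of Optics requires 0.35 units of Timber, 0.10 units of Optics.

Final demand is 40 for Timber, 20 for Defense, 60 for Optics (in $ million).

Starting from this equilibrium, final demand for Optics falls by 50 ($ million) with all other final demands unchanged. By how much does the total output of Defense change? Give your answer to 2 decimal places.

Δx_D = -2.70

I − A =
  [   0.95    -0.20    -0.35]
  [  -0.10     0.85     0.00]
  [  -0.20     0.00     0.90]
Cofactors of I−A, C_ij = (−1)^(i+j)·(minor ij) (rows/columns in the sector order above):
  C_11 = (0.85)(0.90) − (0.00)(0.00) = 0.7650
  C_12 = −[(-0.10)(0.90) − (0.00)(-0.20)] = 0.0900
  C_13 = (-0.10)(0.00) − (0.85)(-0.20) = 0.1700
  C_21 = −[(-0.20)(0.90) − (-0.35)(0.00)] = 0.1800
  C_22 = (0.95)(0.90) − (-0.35)(-0.20) = 0.7850
  C_23 = −[(0.95)(0.00) − (-0.20)(-0.20)] = 0.0400
  C_31 = (-0.20)(0.00) − (-0.35)(0.85) = 0.2975
  C_32 = −[(0.95)(0.00) − (-0.35)(-0.10)] = 0.0350
  C_33 = (0.95)(0.85) − (-0.20)(-0.10) = 0.7875
det(I−A) = Σ_j (I−A)_1j·C_1j = (0.95)(0.7650) + (-0.20)(0.0900) + (-0.35)(0.1700) = 0.64925
adj(I−A) = Cᵀ =
  [ 0.7650   0.1800   0.2975]
  [ 0.0900   0.7850   0.0350]
  [ 0.1700   0.0400   0.7875]
(I − A)⁻¹ = adj(I−A) / det(I−A) ≈
  [   1.1783     0.2772     0.4582]
  [   0.1386     1.2091     0.0539]
  [   0.2618     0.0616     1.2129]
Δx = (I − A)⁻¹ Δd with Δd having -50 in the Optics component and 0 elsewhere.
So Δx_D = L_DO · (-50), where L_DO = adj(I−A)_DO / det(I−A) = 0.0350 / 0.64925.
Δx_D = 0.0350 × (-50) / 0.64925 = -1.75 / 0.64925 ≈ -2.70.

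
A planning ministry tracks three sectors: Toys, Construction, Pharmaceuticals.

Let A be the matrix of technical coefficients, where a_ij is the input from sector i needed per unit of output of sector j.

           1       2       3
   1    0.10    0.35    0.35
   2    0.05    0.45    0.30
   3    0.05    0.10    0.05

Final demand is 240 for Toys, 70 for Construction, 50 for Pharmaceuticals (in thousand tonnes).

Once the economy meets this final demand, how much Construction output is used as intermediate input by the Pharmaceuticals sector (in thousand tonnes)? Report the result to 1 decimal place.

I − A =
  [   0.90    -0.35    -0.35]
  [  -0.05     0.55    -0.30]
  [  -0.05    -0.10     0.95]
Cofactors of I−A, C_ij = (−1)^(i+j)·(minor ij) (rows/columns in the sector order above):
  C_11 = (0.55)(0.95) − (-0.30)(-0.10) = 0.4925
  C_12 = −[(-0.05)(0.95) − (-0.30)(-0.05)] = 0.0625
  C_13 = (-0.05)(-0.10) − (0.55)(-0.05) = 0.0325
  C_21 = −[(-0.35)(0.95) − (-0.35)(-0.10)] = 0.3675
  C_22 = (0.90)(0.95) − (-0.35)(-0.05) = 0.8375
  C_23 = −[(0.90)(-0.10) − (-0.35)(-0.05)] = 0.1075
  C_31 = (-0.35)(-0.30) − (-0.35)(0.55) = 0.2975
  C_32 = −[(0.90)(-0.30) − (-0.35)(-0.05)] = 0.2875
  C_33 = (0.90)(0.55) − (-0.35)(-0.05) = 0.4775
det(I−A) = Σ_j (I−A)_1j·C_1j = (0.90)(0.4925) + (-0.35)(0.0625) + (-0.35)(0.0325) = 0.4100
adj(I−A) = Cᵀ =
  [ 0.4925   0.3675   0.2975]
  [ 0.0625   0.8375   0.2875]
  [ 0.0325   0.1075   0.4775]
(I − A)⁻¹ = adj(I−A) / det(I−A) ≈
  [   1.2012     0.8963     0.7256]
  [   0.1524     2.0427     0.7012]
  [   0.0793     0.2622     1.1646]
First solve x = (I − A)⁻¹ d = adj(I−A)·d / det(I−A); in particular x_3 = (0.0325·240 + 0.1075·70 + 0.4775·50) / 0.4100 = 39.20 / 0.4100 ≈ 95.610.
Intermediate flow from 2 to 3: z_23 = a_23 · x_3 = 0.30 × 39.20 / 0.4100 = 11.76 / 0.4100 ≈ 28.7.

z_23 = 28.7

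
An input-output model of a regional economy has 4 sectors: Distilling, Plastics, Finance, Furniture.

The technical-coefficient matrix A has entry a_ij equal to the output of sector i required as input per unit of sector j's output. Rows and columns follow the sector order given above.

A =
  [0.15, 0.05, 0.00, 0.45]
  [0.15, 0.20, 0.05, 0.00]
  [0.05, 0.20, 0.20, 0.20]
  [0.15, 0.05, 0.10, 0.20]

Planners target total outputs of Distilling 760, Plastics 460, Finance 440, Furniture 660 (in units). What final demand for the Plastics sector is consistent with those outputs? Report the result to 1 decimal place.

I − A =
  [   0.85    -0.05     0.00    -0.45]
  [  -0.15     0.80    -0.05     0.00]
  [  -0.05    -0.20     0.80    -0.20]
  [  -0.15    -0.05    -0.10     0.80]
d = (I − A) x:
  d_1 = (+0.85)·760 + (-0.05)·460 + (+0.00)·440 + (-0.45)·660 = 326.0
  d_2 = (-0.15)·760 + (+0.80)·460 + (-0.05)·440 + (+0.00)·660 = 232.0
  d_3 = (-0.05)·760 + (-0.20)·460 + (+0.80)·440 + (-0.20)·660 = 90.0
  d_4 = (-0.15)·760 + (-0.05)·460 + (-0.10)·440 + (+0.80)·660 = 347.0

d_2 = 232.0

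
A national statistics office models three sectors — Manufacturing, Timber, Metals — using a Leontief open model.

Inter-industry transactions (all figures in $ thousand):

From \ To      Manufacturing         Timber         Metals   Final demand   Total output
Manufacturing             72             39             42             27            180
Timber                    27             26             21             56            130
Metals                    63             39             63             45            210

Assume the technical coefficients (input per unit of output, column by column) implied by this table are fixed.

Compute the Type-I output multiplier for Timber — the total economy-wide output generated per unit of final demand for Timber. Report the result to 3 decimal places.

m_2 = 4.289

Technical coefficients a_ij = z_ij / X_j:
  a_11 = 72/180 = 0.40, a_21 = 27/180 = 0.15, a_31 = 63/180 = 0.35
  a_12 = 39/130 = 0.30, a_22 = 26/130 = 0.20, a_32 = 39/130 = 0.30
  a_13 = 42/210 = 0.20, a_23 = 21/210 = 0.10, a_33 = 63/210 = 0.30
I − A =
  [   0.60    -0.30    -0.20]
  [  -0.15     0.80    -0.10]
  [  -0.35    -0.30     0.70]
Cofactors of I−A, C_ij = (−1)^(i+j)·(minor ij) (rows/columns in the sector order above):
  C_11 = (0.80)(0.70) − (-0.10)(-0.30) = 0.5300
  C_12 = −[(-0.15)(0.70) − (-0.10)(-0.35)] = 0.1400
  C_13 = (-0.15)(-0.30) − (0.80)(-0.35) = 0.3250
  C_21 = −[(-0.30)(0.70) − (-0.20)(-0.30)] = 0.2700
  C_22 = (0.60)(0.70) − (-0.20)(-0.35) = 0.3500
  C_23 = −[(0.60)(-0.30) − (-0.30)(-0.35)] = 0.2850
  C_31 = (-0.30)(-0.10) − (-0.20)(0.80) = 0.1900
  C_32 = −[(0.60)(-0.10) − (-0.20)(-0.15)] = 0.0900
  C_33 = (0.60)(0.80) − (-0.30)(-0.15) = 0.4350
det(I−A) = Σ_j (I−A)_1j·C_1j = (0.60)(0.5300) + (-0.30)(0.1400) + (-0.20)(0.3250) = 0.2110
adj(I−A) = Cᵀ =
  [ 0.5300   0.2700   0.1900]
  [ 0.1400   0.3500   0.0900]
  [ 0.3250   0.2850   0.4350]
(I − A)⁻¹ = adj(I−A) / det(I−A) ≈
  [   2.5118     1.2796     0.9005]
  [   0.6635     1.6588     0.4265]
  [   1.5403     1.3507     2.0616]
The output multiplier for sector j is the column-j sum of the Leontief inverse (I − A)⁻¹ = adj(I−A) / det(I−A).
Column 2 of adj(I−A): (0.2700, 0.3500, 0.2850); det(I−A) = 0.2110.
m_2 = (0.2700 + 0.3500 + 0.2850) / 0.2110 = 0.905 / 0.2110 ≈ 4.289.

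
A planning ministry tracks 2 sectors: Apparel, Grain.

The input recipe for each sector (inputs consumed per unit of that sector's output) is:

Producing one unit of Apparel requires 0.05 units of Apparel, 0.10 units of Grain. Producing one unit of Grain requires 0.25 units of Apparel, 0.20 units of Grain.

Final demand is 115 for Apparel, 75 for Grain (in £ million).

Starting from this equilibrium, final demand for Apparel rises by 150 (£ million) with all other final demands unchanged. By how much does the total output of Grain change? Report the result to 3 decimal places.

I − A =
  [   0.95    -0.25]
  [  -0.10     0.80]
det(I−A) = (0.95)(0.80) − (-0.25)(-0.10) = 0.7350
adj(I−A) = [[0.80, 0.25], [0.10, 0.95]]
(I − A)⁻¹ = adj(I−A) / det(I−A) ≈
  [   1.0884     0.3401]
  [   0.1361     1.2925]
Δx = (I − A)⁻¹ Δd with Δd having +150 in the Apparel component and 0 elsewhere.
So Δx_G = L_GA · (+150), where L_GA = adj(I−A)_GA / det(I−A) = 0.10 / 0.7350.
Δx_G = 0.10 × (+150) / 0.7350 = 15.00 / 0.7350 ≈ 20.408.

Δx_G = 20.408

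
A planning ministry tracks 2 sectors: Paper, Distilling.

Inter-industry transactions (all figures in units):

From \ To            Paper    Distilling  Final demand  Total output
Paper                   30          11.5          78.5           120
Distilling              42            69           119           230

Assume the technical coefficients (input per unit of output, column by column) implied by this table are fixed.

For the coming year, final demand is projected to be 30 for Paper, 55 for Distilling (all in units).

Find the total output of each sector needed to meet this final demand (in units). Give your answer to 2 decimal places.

x_1 = 46.80, x_2 = 101.97

Technical coefficients a_ij = z_ij / X_j:
  a_11 = 30/120 = 0.25, a_21 = 42/120 = 0.35
  a_12 = 11.5/230 = 0.05, a_22 = 69/230 = 0.30
I − A =
  [   0.75    -0.05]
  [  -0.35     0.70]
det(I−A) = (0.75)(0.70) − (-0.05)(-0.35) = 0.5075
adj(I−A) = [[0.70, 0.05], [0.35, 0.75]]
(I − A)⁻¹ = adj(I−A) / det(I−A) ≈
  [   1.3793     0.0985]
  [   0.6897     1.4778]
x = (I − A)⁻¹ d = adj(I−A)·d / det(I−A), with det(I−A) = 0.5075:
  x_1 = (0.70·30 + 0.05·55) / 0.5075 = 23.75 / 0.5075 ≈ 46.80
  x_2 = (0.35·30 + 0.75·55) / 0.5075 = 51.75 / 0.5075 ≈ 101.97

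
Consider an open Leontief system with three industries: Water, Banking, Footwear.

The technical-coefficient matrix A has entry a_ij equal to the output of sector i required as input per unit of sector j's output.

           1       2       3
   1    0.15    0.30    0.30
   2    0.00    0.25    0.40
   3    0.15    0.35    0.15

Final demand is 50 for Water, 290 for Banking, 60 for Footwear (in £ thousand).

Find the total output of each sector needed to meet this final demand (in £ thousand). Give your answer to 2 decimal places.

x_1 = 404.11, x_2 = 592.46, x_3 = 385.85

I − A =
  [   0.85    -0.30    -0.30]
  [   0.00     0.75    -0.40]
  [  -0.15    -0.35     0.85]
Cofactors of I−A, C_ij = (−1)^(i+j)·(minor ij) (rows/columns in the sector order above):
  C_11 = (0.75)(0.85) − (-0.40)(-0.35) = 0.4975
  C_12 = −[(0.00)(0.85) − (-0.40)(-0.15)] = 0.0600
  C_13 = (0.00)(-0.35) − (0.75)(-0.15) = 0.1125
  C_21 = −[(-0.30)(0.85) − (-0.30)(-0.35)] = 0.3600
  C_22 = (0.85)(0.85) − (-0.30)(-0.15) = 0.6775
  C_23 = −[(0.85)(-0.35) − (-0.30)(-0.15)] = 0.3425
  C_31 = (-0.30)(-0.40) − (-0.30)(0.75) = 0.3450
  C_32 = −[(0.85)(-0.40) − (-0.30)(0.00)] = 0.3400
  C_33 = (0.85)(0.75) − (-0.30)(0.00) = 0.6375
det(I−A) = Σ_j (I−A)_1j·C_1j = (0.85)(0.4975) + (-0.30)(0.0600) + (-0.30)(0.1125) = 0.371125
adj(I−A) = Cᵀ =
  [ 0.4975   0.3600   0.3450]
  [ 0.0600   0.6775   0.3400]
  [ 0.1125   0.3425   0.6375]
(I − A)⁻¹ = adj(I−A) / det(I−A) ≈
  [   1.3405     0.9700     0.9296]
  [   0.1617     1.8255     0.9161]
  [   0.3031     0.9229     1.7178]
x = (I − A)⁻¹ d = adj(I−A)·d / det(I−A), with det(I−A) = 0.371125:
  x_1 = (0.4975·50 + 0.3600·290 + 0.3450·60) / 0.371125 = 149.975 / 0.371125 ≈ 404.11
  x_2 = (0.0600·50 + 0.6775·290 + 0.3400·60) / 0.371125 = 219.875 / 0.371125 ≈ 592.46
  x_3 = (0.1125·50 + 0.3425·290 + 0.6375·60) / 0.371125 = 143.20 / 0.371125 ≈ 385.85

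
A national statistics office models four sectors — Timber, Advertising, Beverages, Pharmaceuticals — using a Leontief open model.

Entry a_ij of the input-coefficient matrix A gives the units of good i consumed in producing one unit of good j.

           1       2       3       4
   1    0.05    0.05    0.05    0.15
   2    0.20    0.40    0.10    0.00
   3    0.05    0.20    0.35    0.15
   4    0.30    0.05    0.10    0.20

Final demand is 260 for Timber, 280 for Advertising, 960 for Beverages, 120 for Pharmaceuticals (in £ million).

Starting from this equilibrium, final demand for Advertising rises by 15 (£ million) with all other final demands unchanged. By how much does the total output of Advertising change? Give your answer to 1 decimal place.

Δx_2 = 27.4

I − A =
  [   0.95    -0.05    -0.05    -0.15]
  [  -0.20     0.60    -0.10     0.00]
  [  -0.05    -0.20     0.65    -0.15]
  [  -0.30    -0.05    -0.10     0.80]
Compute the cofactors C_ij = (−1)^(i+j)·(3×3 minor ij) of I−A; the adjugate is their transpose:
adj(I−A) = Cᵀ =
  [ 0.28625   0.04150   0.03775   0.06075]
  [ 0.10950   0.44550   0.08250   0.03600]
  [ 0.08450   0.15475   0.41950   0.09450]
  [ 0.12475   0.06275   0.07175   0.34125]
det(I−A) = Σ_j (I−A)_1j·C_1j = (0.95)(0.28625) + (-0.05)(0.10950) + (-0.05)(0.08450) + (-0.15)(0.12475) = 0.243525
(I − A)⁻¹ = adj(I−A) / det(I−A) ≈
  [   1.1754     0.1704     0.1550     0.2495]
  [   0.4496     1.8294     0.3388     0.1478]
  [   0.3470     0.6355     1.7226     0.3881]
  [   0.5123     0.2577     0.2946     1.4013]
Δx = (I − A)⁻¹ Δd with Δd having +15 in the Advertising component and 0 elsewhere.
So Δx_2 = L_22 · (+15), where L_22 = adj(I−A)_22 / det(I−A) = 0.44550 / 0.243525.
Δx_2 = 0.44550 × (+15) / 0.243525 = 6.6825 / 0.243525 ≈ 27.4.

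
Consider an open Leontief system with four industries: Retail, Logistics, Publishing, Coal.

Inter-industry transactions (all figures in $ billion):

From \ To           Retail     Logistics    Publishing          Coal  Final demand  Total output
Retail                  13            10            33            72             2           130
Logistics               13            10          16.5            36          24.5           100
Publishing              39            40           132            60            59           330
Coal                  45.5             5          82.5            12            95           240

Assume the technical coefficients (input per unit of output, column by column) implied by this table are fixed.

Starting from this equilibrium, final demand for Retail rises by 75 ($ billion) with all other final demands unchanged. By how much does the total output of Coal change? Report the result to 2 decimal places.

Technical coefficients a_ij = z_ij / X_j:
  a_RR = 13/130 = 0.10, a_LR = 13/130 = 0.10, a_PR = 39/130 = 0.30, a_CR = 45.5/130 = 0.35
  a_RL = 10/100 = 0.10, a_LL = 10/100 = 0.10, a_PL = 40/100 = 0.40, a_CL = 5/100 = 0.05
  a_RP = 33/330 = 0.10, a_LP = 16.5/330 = 0.05, a_PP = 132/330 = 0.40, a_CP = 82.5/330 = 0.25
  a_RC = 72/240 = 0.30, a_LC = 36/240 = 0.15, a_PC = 60/240 = 0.25, a_CC = 12/240 = 0.05
I − A =
  [   0.90    -0.10    -0.10    -0.30]
  [  -0.10     0.90    -0.05    -0.15]
  [  -0.30    -0.40     0.60    -0.25]
  [  -0.35    -0.05    -0.25     0.95]
Compute the cofactors C_ij = (−1)^(i+j)·(3×3 minor ij) of I−A; the adjugate is their transpose:
adj(I−A) = Cᵀ =
  [ 0.417625   0.129000   0.161500   0.194750]
  [ 0.112125   0.334000   0.093500   0.112750]
  [ 0.393250   0.353000   0.652000   0.351500]
  [ 0.263250   0.158000   0.236000   0.429500]
det(I−A) = Σ_j (I−A)_1j·C_1j = (0.90)(0.417625) + (-0.10)(0.112125) + (-0.10)(0.393250) + (-0.30)(0.263250) = 0.24635
(I − A)⁻¹ = adj(I−A) / det(I−A) ≈
  [   1.6953     0.5236     0.6556     0.7905]
  [   0.4551     1.3558     0.3795     0.4577]
  [   1.5963     1.4329     2.6466     1.4268]
  [   1.0686     0.6414     0.9580     1.7435]
Δx = (I − A)⁻¹ Δd with Δd having +75 in the Retail component and 0 elsewhere.
So Δx_C = L_CR · (+75), where L_CR = adj(I−A)_CR / det(I−A) = 0.263250 / 0.24635.
Δx_C = 0.263250 × (+75) / 0.24635 = 19.74375 / 0.24635 ≈ 80.15.

Δx_C = 80.15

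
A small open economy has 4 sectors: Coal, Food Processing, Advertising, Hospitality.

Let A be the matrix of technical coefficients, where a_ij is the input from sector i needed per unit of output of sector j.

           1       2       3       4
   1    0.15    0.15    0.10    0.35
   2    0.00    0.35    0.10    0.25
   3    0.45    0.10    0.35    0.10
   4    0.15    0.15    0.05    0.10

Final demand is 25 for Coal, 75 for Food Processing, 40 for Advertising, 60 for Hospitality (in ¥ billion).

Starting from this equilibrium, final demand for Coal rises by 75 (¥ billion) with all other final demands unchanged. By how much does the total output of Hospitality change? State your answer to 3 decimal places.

I − A =
  [   0.85    -0.15    -0.10    -0.35]
  [   0.00     0.65    -0.10    -0.25]
  [  -0.45    -0.10     0.65    -0.10]
  [  -0.15    -0.15    -0.05     0.90]
Compute the cofactors C_ij = (−1)^(i+j)·(3×3 minor ij) of I−A; the adjugate is their transpose:
adj(I−A) = Cᵀ =
  [ 0.340875   0.133375   0.086750   0.179250]
  [ 0.072000   0.409000   0.085625   0.151125]
  [ 0.259875   0.170625   0.425625   0.195750]
  [ 0.083250   0.099875   0.052375   0.314625]
det(I−A) = Σ_j (I−A)_1j·C_1j = (0.85)(0.340875) + (-0.15)(0.072000) + (-0.10)(0.259875) + (-0.35)(0.083250) = 0.22381875
(I − A)⁻¹ = adj(I−A) / det(I−A) ≈
  [   1.5230     0.5959     0.3876     0.8009]
  [   0.3217     1.8274     0.3826     0.6752]
  [   1.1611     0.7623     1.9017     0.8746]
  [   0.3720     0.4462     0.2340     1.4057]
Δx = (I − A)⁻¹ Δd with Δd having +75 in the Coal component and 0 elsewhere.
So Δx_4 = L_41 · (+75), where L_41 = adj(I−A)_41 / det(I−A) = 0.083250 / 0.22381875.
Δx_4 = 0.083250 × (+75) / 0.22381875 = 6.24375 / 0.22381875 ≈ 27.896.

Δx_4 = 27.896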